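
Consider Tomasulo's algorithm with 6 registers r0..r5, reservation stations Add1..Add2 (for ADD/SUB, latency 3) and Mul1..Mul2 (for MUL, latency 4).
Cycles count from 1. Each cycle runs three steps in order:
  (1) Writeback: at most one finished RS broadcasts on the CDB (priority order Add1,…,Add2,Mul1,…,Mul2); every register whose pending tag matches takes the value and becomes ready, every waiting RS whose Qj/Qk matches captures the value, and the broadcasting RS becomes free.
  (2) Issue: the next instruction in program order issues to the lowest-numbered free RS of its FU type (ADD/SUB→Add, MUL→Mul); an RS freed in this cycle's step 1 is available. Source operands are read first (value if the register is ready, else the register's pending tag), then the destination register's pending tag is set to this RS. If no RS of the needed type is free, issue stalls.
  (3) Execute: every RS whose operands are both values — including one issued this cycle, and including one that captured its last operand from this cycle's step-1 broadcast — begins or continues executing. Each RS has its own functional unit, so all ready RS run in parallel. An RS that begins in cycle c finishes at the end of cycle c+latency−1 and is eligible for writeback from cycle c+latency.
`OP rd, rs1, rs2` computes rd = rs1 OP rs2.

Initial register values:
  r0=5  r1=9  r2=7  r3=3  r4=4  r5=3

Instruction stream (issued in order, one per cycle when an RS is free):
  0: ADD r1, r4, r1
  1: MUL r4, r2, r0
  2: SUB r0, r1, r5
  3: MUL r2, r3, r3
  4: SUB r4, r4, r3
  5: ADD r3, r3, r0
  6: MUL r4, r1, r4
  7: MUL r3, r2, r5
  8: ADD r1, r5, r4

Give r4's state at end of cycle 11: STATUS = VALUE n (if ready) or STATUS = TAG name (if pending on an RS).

cycle 1: issue ADD r1<-Add1 // r0:5,r1:Add1,r2:7,r3:3,r4:4,r5:3
cycle 2: issue MUL r4<-Mul1 // r0:5,r1:Add1,r2:7,r3:3,r4:Mul1,r5:3
cycle 3: issue SUB r0<-Add2 // r0:Add2,r1:Add1,r2:7,r3:3,r4:Mul1,r5:3
cycle 4: CDB Add1=13; issue MUL r2<-Mul2 // r0:Add2,r1:13,r2:Mul2,r3:3,r4:Mul1,r5:3
cycle 5: issue SUB r4<-Add1 // r0:Add2,r1:13,r2:Mul2,r3:3,r4:Add1,r5:3
cycle 6: CDB Mul1=35; stall // r0:Add2,r1:13,r2:Mul2,r3:3,r4:Add1,r5:3
cycle 7: CDB Add2=10; issue ADD r3<-Add2 // r0:10,r1:13,r2:Mul2,r3:Add2,r4:Add1,r5:3
cycle 8: CDB Mul2=9; issue MUL r4<-Mul1 // r0:10,r1:13,r2:9,r3:Add2,r4:Mul1,r5:3
cycle 9: CDB Add1=32; issue MUL r3<-Mul2 // r0:10,r1:13,r2:9,r3:Mul2,r4:Mul1,r5:3
cycle 10: CDB Add2=13; issue ADD r1<-Add1 // r0:10,r1:Add1,r2:9,r3:Mul2,r4:Mul1,r5:3
cycle 11: - // r0:10,r1:Add1,r2:9,r3:Mul2,r4:Mul1,r5:3

STATUS = TAG Mul1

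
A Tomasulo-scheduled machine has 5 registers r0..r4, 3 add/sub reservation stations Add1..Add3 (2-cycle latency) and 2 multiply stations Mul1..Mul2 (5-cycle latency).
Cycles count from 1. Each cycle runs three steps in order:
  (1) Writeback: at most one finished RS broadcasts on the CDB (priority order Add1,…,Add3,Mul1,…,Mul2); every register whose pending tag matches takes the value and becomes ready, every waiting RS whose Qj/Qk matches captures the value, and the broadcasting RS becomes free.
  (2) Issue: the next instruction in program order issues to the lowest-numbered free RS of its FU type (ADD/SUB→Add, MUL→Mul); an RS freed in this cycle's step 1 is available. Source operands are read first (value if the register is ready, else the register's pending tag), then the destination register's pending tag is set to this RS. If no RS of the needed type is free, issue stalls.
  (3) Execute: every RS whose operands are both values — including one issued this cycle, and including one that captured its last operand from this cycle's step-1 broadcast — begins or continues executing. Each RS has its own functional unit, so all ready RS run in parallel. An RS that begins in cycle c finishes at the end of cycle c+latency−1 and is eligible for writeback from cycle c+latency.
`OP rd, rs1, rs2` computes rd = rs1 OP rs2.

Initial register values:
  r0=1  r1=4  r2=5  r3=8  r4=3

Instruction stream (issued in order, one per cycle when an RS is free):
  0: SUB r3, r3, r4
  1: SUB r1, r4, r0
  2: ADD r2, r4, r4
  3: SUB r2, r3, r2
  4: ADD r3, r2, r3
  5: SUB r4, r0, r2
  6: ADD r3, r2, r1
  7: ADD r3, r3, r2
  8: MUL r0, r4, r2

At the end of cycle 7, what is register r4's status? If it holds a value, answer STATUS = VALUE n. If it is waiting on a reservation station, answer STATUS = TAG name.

cycle 1: issue SUB r3<-Add1 // r0:1,r1:4,r2:5,r3:Add1,r4:3
cycle 2: issue SUB r1<-Add2 // r0:1,r1:Add2,r2:5,r3:Add1,r4:3
cycle 3: CDB Add1=5; issue ADD r2<-Add1 // r0:1,r1:Add2,r2:Add1,r3:5,r4:3
cycle 4: CDB Add2=2; issue SUB r2<-Add2 // r0:1,r1:2,r2:Add2,r3:5,r4:3
cycle 5: CDB Add1=6; issue ADD r3<-Add1 // r0:1,r1:2,r2:Add2,r3:Add1,r4:3
cycle 6: issue SUB r4<-Add3 // r0:1,r1:2,r2:Add2,r3:Add1,r4:Add3
cycle 7: CDB Add2=-1; issue ADD r3<-Add2 // r0:1,r1:2,r2:-1,r3:Add2,r4:Add3

STATUS = TAG Add3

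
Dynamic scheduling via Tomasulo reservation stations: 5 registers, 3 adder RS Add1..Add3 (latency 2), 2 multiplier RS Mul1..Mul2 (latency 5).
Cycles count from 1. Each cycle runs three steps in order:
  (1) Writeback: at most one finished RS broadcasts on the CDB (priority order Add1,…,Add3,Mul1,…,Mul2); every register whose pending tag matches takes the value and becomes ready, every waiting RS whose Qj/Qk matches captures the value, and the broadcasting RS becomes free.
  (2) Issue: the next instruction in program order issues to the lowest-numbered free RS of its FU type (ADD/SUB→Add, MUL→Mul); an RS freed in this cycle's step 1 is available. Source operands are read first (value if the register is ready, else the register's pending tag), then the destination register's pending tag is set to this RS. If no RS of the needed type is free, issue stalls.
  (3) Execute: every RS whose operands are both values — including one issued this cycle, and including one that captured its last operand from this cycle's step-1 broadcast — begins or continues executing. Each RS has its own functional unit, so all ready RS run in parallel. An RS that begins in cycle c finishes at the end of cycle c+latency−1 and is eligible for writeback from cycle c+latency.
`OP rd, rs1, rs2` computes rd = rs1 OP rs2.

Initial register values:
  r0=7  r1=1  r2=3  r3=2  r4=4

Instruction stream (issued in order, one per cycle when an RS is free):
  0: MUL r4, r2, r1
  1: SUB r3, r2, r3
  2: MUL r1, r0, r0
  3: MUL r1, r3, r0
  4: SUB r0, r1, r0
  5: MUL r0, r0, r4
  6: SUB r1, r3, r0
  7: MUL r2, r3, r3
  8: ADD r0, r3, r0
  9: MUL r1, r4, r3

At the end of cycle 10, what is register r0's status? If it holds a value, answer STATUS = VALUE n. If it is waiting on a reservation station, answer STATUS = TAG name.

STATUS = TAG Mul2

  c1: issue MUL r4<-Mul1  regs: r0:7,r1:1,r2:3,r3:2,r4:Mul1
  c2: issue SUB r3<-Add1  regs: r0:7,r1:1,r2:3,r3:Add1,r4:Mul1
  c3: issue MUL r1<-Mul2  regs: r0:7,r1:Mul2,r2:3,r3:Add1,r4:Mul1
  c4: CDB Add1=1; stall  regs: r0:7,r1:Mul2,r2:3,r3:1,r4:Mul1
  c5: stall  regs: r0:7,r1:Mul2,r2:3,r3:1,r4:Mul1
  c6: CDB Mul1=3; issue MUL r1<-Mul1  regs: r0:7,r1:Mul1,r2:3,r3:1,r4:3
  c7: issue SUB r0<-Add1  regs: r0:Add1,r1:Mul1,r2:3,r3:1,r4:3
  c8: CDB Mul2=49; issue MUL r0<-Mul2  regs: r0:Mul2,r1:Mul1,r2:3,r3:1,r4:3
  c9: issue SUB r1<-Add2  regs: r0:Mul2,r1:Add2,r2:3,r3:1,r4:3
  c10: stall  regs: r0:Mul2,r1:Add2,r2:3,r3:1,r4:3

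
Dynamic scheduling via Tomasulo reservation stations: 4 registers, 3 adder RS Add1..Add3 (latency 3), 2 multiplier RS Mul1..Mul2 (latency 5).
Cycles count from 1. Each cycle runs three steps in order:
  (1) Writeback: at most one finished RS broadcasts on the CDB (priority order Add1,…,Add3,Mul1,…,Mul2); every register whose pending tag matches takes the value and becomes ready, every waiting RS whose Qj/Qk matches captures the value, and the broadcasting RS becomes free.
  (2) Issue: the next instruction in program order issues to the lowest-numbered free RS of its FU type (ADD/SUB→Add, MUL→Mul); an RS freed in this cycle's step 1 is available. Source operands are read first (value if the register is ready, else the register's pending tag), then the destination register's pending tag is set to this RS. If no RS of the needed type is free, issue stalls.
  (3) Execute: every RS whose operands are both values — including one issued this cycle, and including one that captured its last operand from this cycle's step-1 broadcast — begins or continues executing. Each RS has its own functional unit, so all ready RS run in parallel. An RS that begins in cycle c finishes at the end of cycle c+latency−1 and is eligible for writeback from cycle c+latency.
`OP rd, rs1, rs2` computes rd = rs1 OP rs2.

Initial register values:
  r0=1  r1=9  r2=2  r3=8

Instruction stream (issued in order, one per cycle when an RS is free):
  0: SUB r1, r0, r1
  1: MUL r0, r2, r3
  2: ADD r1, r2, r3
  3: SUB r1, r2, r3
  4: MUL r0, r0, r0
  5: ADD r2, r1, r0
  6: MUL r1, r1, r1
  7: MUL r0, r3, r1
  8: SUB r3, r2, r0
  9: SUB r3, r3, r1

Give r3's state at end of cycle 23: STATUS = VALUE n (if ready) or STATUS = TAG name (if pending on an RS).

STATUS = TAG Add3

  c1: issue SUB r1<-Add1  regs: r0:1,r1:Add1,r2:2,r3:8
  c2: issue MUL r0<-Mul1  regs: r0:Mul1,r1:Add1,r2:2,r3:8
  c3: issue ADD r1<-Add2  regs: r0:Mul1,r1:Add2,r2:2,r3:8
  c4: CDB Add1=-8; issue SUB r1<-Add1  regs: r0:Mul1,r1:Add1,r2:2,r3:8
  c5: issue MUL r0<-Mul2  regs: r0:Mul2,r1:Add1,r2:2,r3:8
  c6: CDB Add2=10; issue ADD r2<-Add2  regs: r0:Mul2,r1:Add1,r2:Add2,r3:8
  c7: CDB Add1=-6; stall  regs: r0:Mul2,r1:-6,r2:Add2,r3:8
  c8: CDB Mul1=16; issue MUL r1<-Mul1  regs: r0:Mul2,r1:Mul1,r2:Add2,r3:8
  c9: stall  regs: r0:Mul2,r1:Mul1,r2:Add2,r3:8
  c10: stall  regs: r0:Mul2,r1:Mul1,r2:Add2,r3:8
  c11: stall  regs: r0:Mul2,r1:Mul1,r2:Add2,r3:8
  c12: stall  regs: r0:Mul2,r1:Mul1,r2:Add2,r3:8
  c13: CDB Mul1=36; issue MUL r0<-Mul1  regs: r0:Mul1,r1:36,r2:Add2,r3:8
  c14: CDB Mul2=256; issue SUB r3<-Add1  regs: r0:Mul1,r1:36,r2:Add2,r3:Add1
  c15: issue SUB r3<-Add3  regs: r0:Mul1,r1:36,r2:Add2,r3:Add3
  c16: -  regs: r0:Mul1,r1:36,r2:Add2,r3:Add3
  c17: CDB Add2=250  regs: r0:Mul1,r1:36,r2:250,r3:Add3
  c18: CDB Mul1=288  regs: r0:288,r1:36,r2:250,r3:Add3
  c19: -  regs: r0:288,r1:36,r2:250,r3:Add3
  c20: -  regs: r0:288,r1:36,r2:250,r3:Add3
  c21: CDB Add1=-38  regs: r0:288,r1:36,r2:250,r3:Add3
  c22: -  regs: r0:288,r1:36,r2:250,r3:Add3
  c23: -  regs: r0:288,r1:36,r2:250,r3:Add3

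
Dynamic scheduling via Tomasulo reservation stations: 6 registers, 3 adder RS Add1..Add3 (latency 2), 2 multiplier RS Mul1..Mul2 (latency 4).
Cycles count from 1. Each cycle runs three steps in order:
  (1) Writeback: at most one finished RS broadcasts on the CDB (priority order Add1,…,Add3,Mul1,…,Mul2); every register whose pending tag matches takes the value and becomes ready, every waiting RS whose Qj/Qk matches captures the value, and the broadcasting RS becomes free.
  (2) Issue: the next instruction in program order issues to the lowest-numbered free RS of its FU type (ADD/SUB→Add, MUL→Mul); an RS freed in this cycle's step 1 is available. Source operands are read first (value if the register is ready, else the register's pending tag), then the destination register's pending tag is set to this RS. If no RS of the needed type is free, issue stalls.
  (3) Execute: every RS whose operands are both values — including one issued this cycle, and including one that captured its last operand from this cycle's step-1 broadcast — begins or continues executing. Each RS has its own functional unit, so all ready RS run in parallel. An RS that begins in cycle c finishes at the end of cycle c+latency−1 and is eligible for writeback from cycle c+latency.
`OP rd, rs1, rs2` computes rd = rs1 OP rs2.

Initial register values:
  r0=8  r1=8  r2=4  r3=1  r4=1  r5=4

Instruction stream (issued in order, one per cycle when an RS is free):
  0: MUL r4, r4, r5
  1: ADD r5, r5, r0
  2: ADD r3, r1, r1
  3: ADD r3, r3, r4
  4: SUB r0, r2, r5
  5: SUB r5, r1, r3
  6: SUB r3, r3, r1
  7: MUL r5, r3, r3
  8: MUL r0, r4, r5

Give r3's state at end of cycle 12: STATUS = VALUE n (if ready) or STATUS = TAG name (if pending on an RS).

STATUS = VALUE 12

cycle 1: issue MUL r4<-Mul1 // r0:8,r1:8,r2:4,r3:1,r4:Mul1,r5:4
cycle 2: issue ADD r5<-Add1 // r0:8,r1:8,r2:4,r3:1,r4:Mul1,r5:Add1
cycle 3: issue ADD r3<-Add2 // r0:8,r1:8,r2:4,r3:Add2,r4:Mul1,r5:Add1
cycle 4: CDB Add1=12; issue ADD r3<-Add1 // r0:8,r1:8,r2:4,r3:Add1,r4:Mul1,r5:12
cycle 5: CDB Add2=16; issue SUB r0<-Add2 // r0:Add2,r1:8,r2:4,r3:Add1,r4:Mul1,r5:12
cycle 6: CDB Mul1=4; issue SUB r5<-Add3 // r0:Add2,r1:8,r2:4,r3:Add1,r4:4,r5:Add3
cycle 7: CDB Add2=-8; issue SUB r3<-Add2 // r0:-8,r1:8,r2:4,r3:Add2,r4:4,r5:Add3
cycle 8: CDB Add1=20; issue MUL r5<-Mul1 // r0:-8,r1:8,r2:4,r3:Add2,r4:4,r5:Mul1
cycle 9: issue MUL r0<-Mul2 // r0:Mul2,r1:8,r2:4,r3:Add2,r4:4,r5:Mul1
cycle 10: CDB Add2=12 // r0:Mul2,r1:8,r2:4,r3:12,r4:4,r5:Mul1
cycle 11: CDB Add3=-12 // r0:Mul2,r1:8,r2:4,r3:12,r4:4,r5:Mul1
cycle 12: - // r0:Mul2,r1:8,r2:4,r3:12,r4:4,r5:Mul1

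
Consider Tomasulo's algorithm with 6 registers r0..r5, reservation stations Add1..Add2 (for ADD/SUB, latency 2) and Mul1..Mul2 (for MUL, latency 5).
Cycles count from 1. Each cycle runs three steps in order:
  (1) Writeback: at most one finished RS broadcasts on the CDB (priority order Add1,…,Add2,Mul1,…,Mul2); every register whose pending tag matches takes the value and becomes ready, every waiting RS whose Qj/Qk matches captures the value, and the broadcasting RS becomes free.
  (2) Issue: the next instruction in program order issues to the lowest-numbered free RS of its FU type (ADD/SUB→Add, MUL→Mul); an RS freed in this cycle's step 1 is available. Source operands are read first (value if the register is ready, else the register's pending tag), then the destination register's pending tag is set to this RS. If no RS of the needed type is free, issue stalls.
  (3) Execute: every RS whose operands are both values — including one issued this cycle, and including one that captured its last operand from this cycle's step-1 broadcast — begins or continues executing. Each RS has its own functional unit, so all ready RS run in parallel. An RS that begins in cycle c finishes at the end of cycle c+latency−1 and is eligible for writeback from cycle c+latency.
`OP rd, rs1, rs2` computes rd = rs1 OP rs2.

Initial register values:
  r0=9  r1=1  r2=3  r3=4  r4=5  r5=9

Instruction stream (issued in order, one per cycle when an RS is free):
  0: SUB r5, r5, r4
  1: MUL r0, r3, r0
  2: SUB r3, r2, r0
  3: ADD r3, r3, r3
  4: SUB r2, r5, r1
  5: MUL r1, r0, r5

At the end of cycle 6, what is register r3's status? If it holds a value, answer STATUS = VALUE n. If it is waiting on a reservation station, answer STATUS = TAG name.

STATUS = TAG Add2

cycle 1: issue SUB r5<-Add1 // r0:9,r1:1,r2:3,r3:4,r4:5,r5:Add1
cycle 2: issue MUL r0<-Mul1 // r0:Mul1,r1:1,r2:3,r3:4,r4:5,r5:Add1
cycle 3: CDB Add1=4; issue SUB r3<-Add1 // r0:Mul1,r1:1,r2:3,r3:Add1,r4:5,r5:4
cycle 4: issue ADD r3<-Add2 // r0:Mul1,r1:1,r2:3,r3:Add2,r4:5,r5:4
cycle 5: stall // r0:Mul1,r1:1,r2:3,r3:Add2,r4:5,r5:4
cycle 6: stall // r0:Mul1,r1:1,r2:3,r3:Add2,r4:5,r5:4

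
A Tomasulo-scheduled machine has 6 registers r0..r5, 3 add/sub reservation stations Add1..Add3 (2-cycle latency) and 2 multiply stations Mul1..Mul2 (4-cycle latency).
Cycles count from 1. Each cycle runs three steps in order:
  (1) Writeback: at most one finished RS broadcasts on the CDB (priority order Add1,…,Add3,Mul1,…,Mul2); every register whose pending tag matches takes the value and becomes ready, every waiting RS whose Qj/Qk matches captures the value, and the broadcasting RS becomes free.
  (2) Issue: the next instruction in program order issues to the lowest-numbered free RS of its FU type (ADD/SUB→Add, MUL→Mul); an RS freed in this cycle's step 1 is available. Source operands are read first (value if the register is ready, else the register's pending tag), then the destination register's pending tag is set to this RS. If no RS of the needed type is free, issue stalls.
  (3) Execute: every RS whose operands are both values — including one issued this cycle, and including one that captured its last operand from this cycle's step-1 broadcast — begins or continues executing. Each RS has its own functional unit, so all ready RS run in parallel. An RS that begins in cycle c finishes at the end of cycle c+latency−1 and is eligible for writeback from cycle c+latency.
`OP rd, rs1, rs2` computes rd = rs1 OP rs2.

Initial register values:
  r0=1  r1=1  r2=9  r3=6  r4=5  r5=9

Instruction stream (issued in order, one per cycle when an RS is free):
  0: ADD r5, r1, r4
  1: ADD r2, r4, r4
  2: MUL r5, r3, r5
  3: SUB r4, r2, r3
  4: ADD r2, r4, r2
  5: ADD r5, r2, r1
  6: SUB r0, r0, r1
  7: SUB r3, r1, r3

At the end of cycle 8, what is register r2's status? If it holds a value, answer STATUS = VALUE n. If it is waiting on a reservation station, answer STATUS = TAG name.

STATUS = VALUE 14

  c1: issue ADD r5<-Add1  regs: r0:1,r1:1,r2:9,r3:6,r4:5,r5:Add1
  c2: issue ADD r2<-Add2  regs: r0:1,r1:1,r2:Add2,r3:6,r4:5,r5:Add1
  c3: CDB Add1=6; issue MUL r5<-Mul1  regs: r0:1,r1:1,r2:Add2,r3:6,r4:5,r5:Mul1
  c4: CDB Add2=10; issue SUB r4<-Add1  regs: r0:1,r1:1,r2:10,r3:6,r4:Add1,r5:Mul1
  c5: issue ADD r2<-Add2  regs: r0:1,r1:1,r2:Add2,r3:6,r4:Add1,r5:Mul1
  c6: CDB Add1=4; issue ADD r5<-Add1  regs: r0:1,r1:1,r2:Add2,r3:6,r4:4,r5:Add1
  c7: CDB Mul1=36; issue SUB r0<-Add3  regs: r0:Add3,r1:1,r2:Add2,r3:6,r4:4,r5:Add1
  c8: CDB Add2=14; issue SUB r3<-Add2  regs: r0:Add3,r1:1,r2:14,r3:Add2,r4:4,r5:Add1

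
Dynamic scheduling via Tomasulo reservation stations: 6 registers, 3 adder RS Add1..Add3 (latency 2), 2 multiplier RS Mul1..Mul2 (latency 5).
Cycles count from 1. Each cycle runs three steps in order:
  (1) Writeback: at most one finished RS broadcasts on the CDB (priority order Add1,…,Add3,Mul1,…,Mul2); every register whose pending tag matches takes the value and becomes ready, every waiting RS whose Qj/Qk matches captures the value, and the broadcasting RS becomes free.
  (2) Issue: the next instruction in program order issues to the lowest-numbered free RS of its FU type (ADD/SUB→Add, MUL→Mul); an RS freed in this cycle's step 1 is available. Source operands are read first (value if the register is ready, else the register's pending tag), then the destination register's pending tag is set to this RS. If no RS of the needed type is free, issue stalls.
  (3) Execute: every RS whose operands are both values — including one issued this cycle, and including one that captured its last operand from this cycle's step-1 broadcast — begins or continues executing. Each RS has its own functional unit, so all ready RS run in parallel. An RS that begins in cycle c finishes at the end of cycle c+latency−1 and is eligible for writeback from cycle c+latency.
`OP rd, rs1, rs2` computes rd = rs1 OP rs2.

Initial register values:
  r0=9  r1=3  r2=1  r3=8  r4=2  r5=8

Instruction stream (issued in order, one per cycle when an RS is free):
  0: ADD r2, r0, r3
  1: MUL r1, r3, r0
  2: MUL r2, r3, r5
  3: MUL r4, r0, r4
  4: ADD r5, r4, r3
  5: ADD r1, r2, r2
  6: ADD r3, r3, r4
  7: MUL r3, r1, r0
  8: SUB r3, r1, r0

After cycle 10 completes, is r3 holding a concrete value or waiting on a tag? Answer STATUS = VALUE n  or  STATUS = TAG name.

STATUS = TAG Add3

cycle 1: issue ADD r2<-Add1 // r0:9,r1:3,r2:Add1,r3:8,r4:2,r5:8
cycle 2: issue MUL r1<-Mul1 // r0:9,r1:Mul1,r2:Add1,r3:8,r4:2,r5:8
cycle 3: CDB Add1=17; issue MUL r2<-Mul2 // r0:9,r1:Mul1,r2:Mul2,r3:8,r4:2,r5:8
cycle 4: stall // r0:9,r1:Mul1,r2:Mul2,r3:8,r4:2,r5:8
cycle 5: stall // r0:9,r1:Mul1,r2:Mul2,r3:8,r4:2,r5:8
cycle 6: stall // r0:9,r1:Mul1,r2:Mul2,r3:8,r4:2,r5:8
cycle 7: CDB Mul1=72; issue MUL r4<-Mul1 // r0:9,r1:72,r2:Mul2,r3:8,r4:Mul1,r5:8
cycle 8: CDB Mul2=64; issue ADD r5<-Add1 // r0:9,r1:72,r2:64,r3:8,r4:Mul1,r5:Add1
cycle 9: issue ADD r1<-Add2 // r0:9,r1:Add2,r2:64,r3:8,r4:Mul1,r5:Add1
cycle 10: issue ADD r3<-Add3 // r0:9,r1:Add2,r2:64,r3:Add3,r4:Mul1,r5:Add1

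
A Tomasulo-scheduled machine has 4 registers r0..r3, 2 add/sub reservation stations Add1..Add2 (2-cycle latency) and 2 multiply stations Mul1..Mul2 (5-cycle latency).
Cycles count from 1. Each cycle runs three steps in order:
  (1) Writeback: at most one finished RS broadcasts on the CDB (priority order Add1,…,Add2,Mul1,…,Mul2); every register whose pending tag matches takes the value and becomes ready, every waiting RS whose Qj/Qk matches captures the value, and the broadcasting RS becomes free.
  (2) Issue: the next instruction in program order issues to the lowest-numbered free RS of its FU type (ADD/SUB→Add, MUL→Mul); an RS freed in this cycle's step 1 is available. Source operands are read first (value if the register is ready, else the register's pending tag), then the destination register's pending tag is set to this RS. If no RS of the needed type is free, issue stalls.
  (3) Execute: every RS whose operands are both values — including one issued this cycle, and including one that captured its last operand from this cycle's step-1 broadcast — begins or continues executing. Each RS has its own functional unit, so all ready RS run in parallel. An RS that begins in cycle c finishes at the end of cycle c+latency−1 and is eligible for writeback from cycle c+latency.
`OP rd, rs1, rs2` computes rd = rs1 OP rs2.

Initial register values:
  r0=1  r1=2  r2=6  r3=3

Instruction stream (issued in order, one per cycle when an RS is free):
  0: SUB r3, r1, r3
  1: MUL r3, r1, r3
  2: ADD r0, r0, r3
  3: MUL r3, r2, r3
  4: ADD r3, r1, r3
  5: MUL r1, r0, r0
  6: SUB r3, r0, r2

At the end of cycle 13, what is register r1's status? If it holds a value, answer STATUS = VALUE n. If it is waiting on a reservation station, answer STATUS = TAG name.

cycle 1: issue SUB r3<-Add1 // r0:1,r1:2,r2:6,r3:Add1
cycle 2: issue MUL r3<-Mul1 // r0:1,r1:2,r2:6,r3:Mul1
cycle 3: CDB Add1=-1; issue ADD r0<-Add1 // r0:Add1,r1:2,r2:6,r3:Mul1
cycle 4: issue MUL r3<-Mul2 // r0:Add1,r1:2,r2:6,r3:Mul2
cycle 5: issue ADD r3<-Add2 // r0:Add1,r1:2,r2:6,r3:Add2
cycle 6: stall // r0:Add1,r1:2,r2:6,r3:Add2
cycle 7: stall // r0:Add1,r1:2,r2:6,r3:Add2
cycle 8: CDB Mul1=-2; issue MUL r1<-Mul1 // r0:Add1,r1:Mul1,r2:6,r3:Add2
cycle 9: stall // r0:Add1,r1:Mul1,r2:6,r3:Add2
cycle 10: CDB Add1=-1; issue SUB r3<-Add1 // r0:-1,r1:Mul1,r2:6,r3:Add1
cycle 11: - // r0:-1,r1:Mul1,r2:6,r3:Add1
cycle 12: CDB Add1=-7 // r0:-1,r1:Mul1,r2:6,r3:-7
cycle 13: CDB Mul2=-12 // r0:-1,r1:Mul1,r2:6,r3:-7

STATUS = TAG Mul1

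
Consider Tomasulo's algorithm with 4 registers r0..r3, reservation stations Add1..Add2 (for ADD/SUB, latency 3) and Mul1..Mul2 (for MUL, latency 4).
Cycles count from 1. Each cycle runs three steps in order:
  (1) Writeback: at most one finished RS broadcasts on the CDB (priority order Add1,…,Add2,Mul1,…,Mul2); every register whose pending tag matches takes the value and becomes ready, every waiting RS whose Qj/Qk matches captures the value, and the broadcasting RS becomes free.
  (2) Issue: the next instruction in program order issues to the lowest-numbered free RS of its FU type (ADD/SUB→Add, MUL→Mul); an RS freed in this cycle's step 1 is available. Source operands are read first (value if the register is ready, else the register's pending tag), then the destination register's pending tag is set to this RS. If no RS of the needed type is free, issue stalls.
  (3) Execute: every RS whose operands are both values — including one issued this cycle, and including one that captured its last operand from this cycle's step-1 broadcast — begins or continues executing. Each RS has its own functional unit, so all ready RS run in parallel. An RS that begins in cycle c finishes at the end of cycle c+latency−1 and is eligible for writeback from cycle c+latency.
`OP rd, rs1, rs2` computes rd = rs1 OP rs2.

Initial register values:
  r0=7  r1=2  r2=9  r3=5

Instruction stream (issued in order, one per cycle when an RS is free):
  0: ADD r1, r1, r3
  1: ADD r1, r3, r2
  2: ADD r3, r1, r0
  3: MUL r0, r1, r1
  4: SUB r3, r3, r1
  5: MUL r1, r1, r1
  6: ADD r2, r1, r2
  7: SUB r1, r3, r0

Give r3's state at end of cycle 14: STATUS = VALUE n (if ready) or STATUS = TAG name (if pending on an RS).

STATUS = VALUE 7

  c1: issue ADD r1<-Add1  regs: r0:7,r1:Add1,r2:9,r3:5
  c2: issue ADD r1<-Add2  regs: r0:7,r1:Add2,r2:9,r3:5
  c3: stall  regs: r0:7,r1:Add2,r2:9,r3:5
  c4: CDB Add1=7; issue ADD r3<-Add1  regs: r0:7,r1:Add2,r2:9,r3:Add1
  c5: CDB Add2=14; issue MUL r0<-Mul1  regs: r0:Mul1,r1:14,r2:9,r3:Add1
  c6: issue SUB r3<-Add2  regs: r0:Mul1,r1:14,r2:9,r3:Add2
  c7: issue MUL r1<-Mul2  regs: r0:Mul1,r1:Mul2,r2:9,r3:Add2
  c8: CDB Add1=21; issue ADD r2<-Add1  regs: r0:Mul1,r1:Mul2,r2:Add1,r3:Add2
  c9: CDB Mul1=196; stall  regs: r0:196,r1:Mul2,r2:Add1,r3:Add2
  c10: stall  regs: r0:196,r1:Mul2,r2:Add1,r3:Add2
  c11: CDB Add2=7; issue SUB r1<-Add2  regs: r0:196,r1:Add2,r2:Add1,r3:7
  c12: CDB Mul2=196  regs: r0:196,r1:Add2,r2:Add1,r3:7
  c13: -  regs: r0:196,r1:Add2,r2:Add1,r3:7
  c14: CDB Add2=-189  regs: r0:196,r1:-189,r2:Add1,r3:7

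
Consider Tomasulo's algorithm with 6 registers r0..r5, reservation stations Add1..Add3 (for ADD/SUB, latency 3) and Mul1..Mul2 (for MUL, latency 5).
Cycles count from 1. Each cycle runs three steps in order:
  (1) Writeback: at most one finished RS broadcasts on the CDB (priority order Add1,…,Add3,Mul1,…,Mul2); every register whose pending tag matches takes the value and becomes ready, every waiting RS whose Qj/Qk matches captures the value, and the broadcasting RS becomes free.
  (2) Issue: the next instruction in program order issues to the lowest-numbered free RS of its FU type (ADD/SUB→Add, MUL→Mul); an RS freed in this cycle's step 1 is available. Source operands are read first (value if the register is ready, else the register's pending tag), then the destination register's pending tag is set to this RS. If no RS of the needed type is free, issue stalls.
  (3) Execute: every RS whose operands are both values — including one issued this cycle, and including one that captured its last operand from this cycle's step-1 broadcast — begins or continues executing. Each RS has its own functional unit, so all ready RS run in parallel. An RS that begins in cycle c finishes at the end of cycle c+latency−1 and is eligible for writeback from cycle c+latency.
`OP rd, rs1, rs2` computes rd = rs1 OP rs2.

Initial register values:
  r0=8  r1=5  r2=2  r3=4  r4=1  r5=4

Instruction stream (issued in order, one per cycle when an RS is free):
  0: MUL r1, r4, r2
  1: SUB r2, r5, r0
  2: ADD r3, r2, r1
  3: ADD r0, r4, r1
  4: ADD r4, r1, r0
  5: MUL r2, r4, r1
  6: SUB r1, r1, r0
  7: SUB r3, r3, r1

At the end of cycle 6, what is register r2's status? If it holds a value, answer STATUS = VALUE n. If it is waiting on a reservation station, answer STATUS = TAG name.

STATUS = TAG Mul1

cycle 1: issue MUL r1<-Mul1 // r0:8,r1:Mul1,r2:2,r3:4,r4:1,r5:4
cycle 2: issue SUB r2<-Add1 // r0:8,r1:Mul1,r2:Add1,r3:4,r4:1,r5:4
cycle 3: issue ADD r3<-Add2 // r0:8,r1:Mul1,r2:Add1,r3:Add2,r4:1,r5:4
cycle 4: issue ADD r0<-Add3 // r0:Add3,r1:Mul1,r2:Add1,r3:Add2,r4:1,r5:4
cycle 5: CDB Add1=-4; issue ADD r4<-Add1 // r0:Add3,r1:Mul1,r2:-4,r3:Add2,r4:Add1,r5:4
cycle 6: CDB Mul1=2; issue MUL r2<-Mul1 // r0:Add3,r1:2,r2:Mul1,r3:Add2,r4:Add1,r5:4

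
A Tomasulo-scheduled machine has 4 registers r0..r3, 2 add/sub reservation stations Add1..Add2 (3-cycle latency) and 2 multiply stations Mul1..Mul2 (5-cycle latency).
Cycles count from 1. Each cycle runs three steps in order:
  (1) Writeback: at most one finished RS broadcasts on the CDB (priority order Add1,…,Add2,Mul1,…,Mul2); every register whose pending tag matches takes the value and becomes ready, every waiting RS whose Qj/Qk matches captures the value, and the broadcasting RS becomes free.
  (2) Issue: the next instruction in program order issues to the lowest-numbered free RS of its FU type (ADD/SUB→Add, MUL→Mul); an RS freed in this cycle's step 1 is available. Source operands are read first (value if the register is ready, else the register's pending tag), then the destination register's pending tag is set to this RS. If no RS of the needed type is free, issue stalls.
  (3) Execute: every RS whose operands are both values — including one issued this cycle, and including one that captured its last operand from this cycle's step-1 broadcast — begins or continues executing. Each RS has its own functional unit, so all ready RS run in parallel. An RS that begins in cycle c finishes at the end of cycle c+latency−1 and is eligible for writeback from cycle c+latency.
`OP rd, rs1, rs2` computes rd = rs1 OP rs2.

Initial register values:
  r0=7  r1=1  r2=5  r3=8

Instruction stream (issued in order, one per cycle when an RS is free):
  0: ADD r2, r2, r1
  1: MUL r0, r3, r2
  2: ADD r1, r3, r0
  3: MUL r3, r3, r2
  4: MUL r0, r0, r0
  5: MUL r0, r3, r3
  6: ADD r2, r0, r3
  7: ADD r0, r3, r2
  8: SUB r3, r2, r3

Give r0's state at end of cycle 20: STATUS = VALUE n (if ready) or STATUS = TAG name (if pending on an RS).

STATUS = TAG Add2

cycle 1: issue ADD r2<-Add1 // r0:7,r1:1,r2:Add1,r3:8
cycle 2: issue MUL r0<-Mul1 // r0:Mul1,r1:1,r2:Add1,r3:8
cycle 3: issue ADD r1<-Add2 // r0:Mul1,r1:Add2,r2:Add1,r3:8
cycle 4: CDB Add1=6; issue MUL r3<-Mul2 // r0:Mul1,r1:Add2,r2:6,r3:Mul2
cycle 5: stall // r0:Mul1,r1:Add2,r2:6,r3:Mul2
cycle 6: stall // r0:Mul1,r1:Add2,r2:6,r3:Mul2
cycle 7: stall // r0:Mul1,r1:Add2,r2:6,r3:Mul2
cycle 8: stall // r0:Mul1,r1:Add2,r2:6,r3:Mul2
cycle 9: CDB Mul1=48; issue MUL r0<-Mul1 // r0:Mul1,r1:Add2,r2:6,r3:Mul2
cycle 10: CDB Mul2=48; issue MUL r0<-Mul2 // r0:Mul2,r1:Add2,r2:6,r3:48
cycle 11: issue ADD r2<-Add1 // r0:Mul2,r1:Add2,r2:Add1,r3:48
cycle 12: CDB Add2=56; issue ADD r0<-Add2 // r0:Add2,r1:56,r2:Add1,r3:48
cycle 13: stall // r0:Add2,r1:56,r2:Add1,r3:48
cycle 14: CDB Mul1=2304; stall // r0:Add2,r1:56,r2:Add1,r3:48
cycle 15: CDB Mul2=2304; stall // r0:Add2,r1:56,r2:Add1,r3:48
cycle 16: stall // r0:Add2,r1:56,r2:Add1,r3:48
cycle 17: stall // r0:Add2,r1:56,r2:Add1,r3:48
cycle 18: CDB Add1=2352; issue SUB r3<-Add1 // r0:Add2,r1:56,r2:2352,r3:Add1
cycle 19: - // r0:Add2,r1:56,r2:2352,r3:Add1
cycle 20: - // r0:Add2,r1:56,r2:2352,r3:Add1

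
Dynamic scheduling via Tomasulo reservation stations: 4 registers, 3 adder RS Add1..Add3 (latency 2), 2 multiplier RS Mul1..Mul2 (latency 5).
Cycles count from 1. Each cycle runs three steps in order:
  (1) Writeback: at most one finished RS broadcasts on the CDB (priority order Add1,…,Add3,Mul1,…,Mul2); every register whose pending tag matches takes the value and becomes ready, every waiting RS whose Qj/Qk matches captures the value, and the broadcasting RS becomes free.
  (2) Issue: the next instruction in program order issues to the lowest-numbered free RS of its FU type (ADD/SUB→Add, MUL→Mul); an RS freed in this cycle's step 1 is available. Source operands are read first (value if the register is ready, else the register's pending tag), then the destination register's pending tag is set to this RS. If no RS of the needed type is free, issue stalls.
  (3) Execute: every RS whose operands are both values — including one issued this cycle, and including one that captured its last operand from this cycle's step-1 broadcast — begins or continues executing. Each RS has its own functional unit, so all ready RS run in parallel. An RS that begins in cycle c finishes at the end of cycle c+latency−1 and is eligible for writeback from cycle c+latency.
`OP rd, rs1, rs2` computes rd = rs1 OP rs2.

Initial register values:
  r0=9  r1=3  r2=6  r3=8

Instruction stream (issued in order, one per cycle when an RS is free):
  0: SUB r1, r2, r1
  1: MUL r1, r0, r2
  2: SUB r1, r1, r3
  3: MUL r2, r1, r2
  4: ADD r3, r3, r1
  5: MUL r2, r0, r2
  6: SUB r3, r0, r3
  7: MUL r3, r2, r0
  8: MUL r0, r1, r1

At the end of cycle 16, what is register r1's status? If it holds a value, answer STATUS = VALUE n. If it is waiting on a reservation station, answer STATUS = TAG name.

cycle 1: issue SUB r1<-Add1 // r0:9,r1:Add1,r2:6,r3:8
cycle 2: issue MUL r1<-Mul1 // r0:9,r1:Mul1,r2:6,r3:8
cycle 3: CDB Add1=3; issue SUB r1<-Add1 // r0:9,r1:Add1,r2:6,r3:8
cycle 4: issue MUL r2<-Mul2 // r0:9,r1:Add1,r2:Mul2,r3:8
cycle 5: issue ADD r3<-Add2 // r0:9,r1:Add1,r2:Mul2,r3:Add2
cycle 6: stall // r0:9,r1:Add1,r2:Mul2,r3:Add2
cycle 7: CDB Mul1=54; issue MUL r2<-Mul1 // r0:9,r1:Add1,r2:Mul1,r3:Add2
cycle 8: issue SUB r3<-Add3 // r0:9,r1:Add1,r2:Mul1,r3:Add3
cycle 9: CDB Add1=46; stall // r0:9,r1:46,r2:Mul1,r3:Add3
cycle 10: stall // r0:9,r1:46,r2:Mul1,r3:Add3
cycle 11: CDB Add2=54; stall // r0:9,r1:46,r2:Mul1,r3:Add3
cycle 12: stall // r0:9,r1:46,r2:Mul1,r3:Add3
cycle 13: CDB Add3=-45; stall // r0:9,r1:46,r2:Mul1,r3:-45
cycle 14: CDB Mul2=276; issue MUL r3<-Mul2 // r0:9,r1:46,r2:Mul1,r3:Mul2
cycle 15: stall // r0:9,r1:46,r2:Mul1,r3:Mul2
cycle 16: stall // r0:9,r1:46,r2:Mul1,r3:Mul2

STATUS = VALUE 46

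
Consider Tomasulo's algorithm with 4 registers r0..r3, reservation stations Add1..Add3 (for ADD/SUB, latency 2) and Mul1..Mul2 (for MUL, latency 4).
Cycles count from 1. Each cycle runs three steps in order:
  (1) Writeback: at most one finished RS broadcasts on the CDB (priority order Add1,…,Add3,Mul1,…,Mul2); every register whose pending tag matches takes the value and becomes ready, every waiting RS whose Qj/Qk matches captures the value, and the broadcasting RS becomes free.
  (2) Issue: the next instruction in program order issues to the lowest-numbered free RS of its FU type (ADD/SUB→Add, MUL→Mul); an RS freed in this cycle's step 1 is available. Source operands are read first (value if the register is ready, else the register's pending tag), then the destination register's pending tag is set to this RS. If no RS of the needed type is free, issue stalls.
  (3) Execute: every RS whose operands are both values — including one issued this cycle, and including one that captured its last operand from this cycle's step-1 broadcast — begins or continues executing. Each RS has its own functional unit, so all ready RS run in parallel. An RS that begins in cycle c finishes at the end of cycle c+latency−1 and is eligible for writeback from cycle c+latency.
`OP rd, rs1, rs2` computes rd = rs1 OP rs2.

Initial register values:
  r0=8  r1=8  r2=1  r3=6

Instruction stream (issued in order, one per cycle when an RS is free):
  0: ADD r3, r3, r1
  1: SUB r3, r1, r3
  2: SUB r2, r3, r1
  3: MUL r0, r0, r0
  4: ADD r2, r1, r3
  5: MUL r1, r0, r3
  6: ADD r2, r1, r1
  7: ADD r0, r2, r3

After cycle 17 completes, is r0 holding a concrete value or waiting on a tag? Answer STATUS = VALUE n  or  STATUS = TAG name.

STATUS = VALUE -774

  c1: issue ADD r3<-Add1  regs: r0:8,r1:8,r2:1,r3:Add1
  c2: issue SUB r3<-Add2  regs: r0:8,r1:8,r2:1,r3:Add2
  c3: CDB Add1=14; issue SUB r2<-Add1  regs: r0:8,r1:8,r2:Add1,r3:Add2
  c4: issue MUL r0<-Mul1  regs: r0:Mul1,r1:8,r2:Add1,r3:Add2
  c5: CDB Add2=-6; issue ADD r2<-Add2  regs: r0:Mul1,r1:8,r2:Add2,r3:-6
  c6: issue MUL r1<-Mul2  regs: r0:Mul1,r1:Mul2,r2:Add2,r3:-6
  c7: CDB Add1=-14; issue ADD r2<-Add1  regs: r0:Mul1,r1:Mul2,r2:Add1,r3:-6
  c8: CDB Add2=2; issue ADD r0<-Add2  regs: r0:Add2,r1:Mul2,r2:Add1,r3:-6
  c9: CDB Mul1=64  regs: r0:Add2,r1:Mul2,r2:Add1,r3:-6
  c10: -  regs: r0:Add2,r1:Mul2,r2:Add1,r3:-6
  c11: -  regs: r0:Add2,r1:Mul2,r2:Add1,r3:-6
  c12: -  regs: r0:Add2,r1:Mul2,r2:Add1,r3:-6
  c13: CDB Mul2=-384  regs: r0:Add2,r1:-384,r2:Add1,r3:-6
  c14: -  regs: r0:Add2,r1:-384,r2:Add1,r3:-6
  c15: CDB Add1=-768  regs: r0:Add2,r1:-384,r2:-768,r3:-6
  c16: -  regs: r0:Add2,r1:-384,r2:-768,r3:-6
  c17: CDB Add2=-774  regs: r0:-774,r1:-384,r2:-768,r3:-6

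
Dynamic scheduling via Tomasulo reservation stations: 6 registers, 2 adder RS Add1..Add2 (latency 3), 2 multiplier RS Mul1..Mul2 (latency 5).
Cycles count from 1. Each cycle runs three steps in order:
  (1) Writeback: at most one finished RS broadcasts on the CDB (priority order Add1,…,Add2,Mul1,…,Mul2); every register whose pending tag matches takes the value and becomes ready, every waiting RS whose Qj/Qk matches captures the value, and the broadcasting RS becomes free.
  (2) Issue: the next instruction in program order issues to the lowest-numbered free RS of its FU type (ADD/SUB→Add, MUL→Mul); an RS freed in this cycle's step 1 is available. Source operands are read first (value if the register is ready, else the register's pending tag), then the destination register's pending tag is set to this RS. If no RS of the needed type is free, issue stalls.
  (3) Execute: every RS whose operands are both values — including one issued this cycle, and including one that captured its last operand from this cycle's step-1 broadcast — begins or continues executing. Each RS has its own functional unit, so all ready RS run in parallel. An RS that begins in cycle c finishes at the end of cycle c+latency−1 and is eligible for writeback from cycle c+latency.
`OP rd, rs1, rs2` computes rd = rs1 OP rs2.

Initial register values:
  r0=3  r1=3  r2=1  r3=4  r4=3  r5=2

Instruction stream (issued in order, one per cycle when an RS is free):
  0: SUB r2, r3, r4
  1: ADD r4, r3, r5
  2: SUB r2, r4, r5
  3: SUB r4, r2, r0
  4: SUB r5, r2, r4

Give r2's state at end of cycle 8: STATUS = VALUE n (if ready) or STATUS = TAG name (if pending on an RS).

STATUS = VALUE 4

  c1: issue SUB r2<-Add1  regs: r0:3,r1:3,r2:Add1,r3:4,r4:3,r5:2
  c2: issue ADD r4<-Add2  regs: r0:3,r1:3,r2:Add1,r3:4,r4:Add2,r5:2
  c3: stall  regs: r0:3,r1:3,r2:Add1,r3:4,r4:Add2,r5:2
  c4: CDB Add1=1; issue SUB r2<-Add1  regs: r0:3,r1:3,r2:Add1,r3:4,r4:Add2,r5:2
  c5: CDB Add2=6; issue SUB r4<-Add2  regs: r0:3,r1:3,r2:Add1,r3:4,r4:Add2,r5:2
  c6: stall  regs: r0:3,r1:3,r2:Add1,r3:4,r4:Add2,r5:2
  c7: stall  regs: r0:3,r1:3,r2:Add1,r3:4,r4:Add2,r5:2
  c8: CDB Add1=4; issue SUB r5<-Add1  regs: r0:3,r1:3,r2:4,r3:4,r4:Add2,r5:Add1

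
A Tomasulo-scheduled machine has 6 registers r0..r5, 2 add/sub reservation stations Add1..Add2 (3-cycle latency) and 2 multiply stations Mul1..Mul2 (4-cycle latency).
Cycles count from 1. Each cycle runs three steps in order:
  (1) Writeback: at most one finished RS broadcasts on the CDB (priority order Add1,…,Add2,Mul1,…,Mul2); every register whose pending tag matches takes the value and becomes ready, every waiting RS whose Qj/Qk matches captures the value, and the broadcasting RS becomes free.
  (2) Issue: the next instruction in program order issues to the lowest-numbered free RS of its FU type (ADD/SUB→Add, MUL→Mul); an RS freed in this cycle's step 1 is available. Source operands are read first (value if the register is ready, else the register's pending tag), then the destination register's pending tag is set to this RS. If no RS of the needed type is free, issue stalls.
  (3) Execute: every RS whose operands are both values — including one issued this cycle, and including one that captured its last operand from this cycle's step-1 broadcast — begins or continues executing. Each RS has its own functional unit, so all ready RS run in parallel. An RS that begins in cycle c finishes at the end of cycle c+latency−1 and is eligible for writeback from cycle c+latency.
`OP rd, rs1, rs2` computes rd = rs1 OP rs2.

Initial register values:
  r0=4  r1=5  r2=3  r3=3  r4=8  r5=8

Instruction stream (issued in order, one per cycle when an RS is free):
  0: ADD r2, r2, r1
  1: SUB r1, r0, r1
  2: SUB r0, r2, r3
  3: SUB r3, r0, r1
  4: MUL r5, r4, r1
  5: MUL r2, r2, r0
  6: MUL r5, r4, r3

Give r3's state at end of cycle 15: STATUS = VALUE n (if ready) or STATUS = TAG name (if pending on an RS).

STATUS = VALUE 6

cycle 1: issue ADD r2<-Add1 // r0:4,r1:5,r2:Add1,r3:3,r4:8,r5:8
cycle 2: issue SUB r1<-Add2 // r0:4,r1:Add2,r2:Add1,r3:3,r4:8,r5:8
cycle 3: stall // r0:4,r1:Add2,r2:Add1,r3:3,r4:8,r5:8
cycle 4: CDB Add1=8; issue SUB r0<-Add1 // r0:Add1,r1:Add2,r2:8,r3:3,r4:8,r5:8
cycle 5: CDB Add2=-1; issue SUB r3<-Add2 // r0:Add1,r1:-1,r2:8,r3:Add2,r4:8,r5:8
cycle 6: issue MUL r5<-Mul1 // r0:Add1,r1:-1,r2:8,r3:Add2,r4:8,r5:Mul1
cycle 7: CDB Add1=5; issue MUL r2<-Mul2 // r0:5,r1:-1,r2:Mul2,r3:Add2,r4:8,r5:Mul1
cycle 8: stall // r0:5,r1:-1,r2:Mul2,r3:Add2,r4:8,r5:Mul1
cycle 9: stall // r0:5,r1:-1,r2:Mul2,r3:Add2,r4:8,r5:Mul1
cycle 10: CDB Add2=6; stall // r0:5,r1:-1,r2:Mul2,r3:6,r4:8,r5:Mul1
cycle 11: CDB Mul1=-8; issue MUL r5<-Mul1 // r0:5,r1:-1,r2:Mul2,r3:6,r4:8,r5:Mul1
cycle 12: CDB Mul2=40 // r0:5,r1:-1,r2:40,r3:6,r4:8,r5:Mul1
cycle 13: - // r0:5,r1:-1,r2:40,r3:6,r4:8,r5:Mul1
cycle 14: - // r0:5,r1:-1,r2:40,r3:6,r4:8,r5:Mul1
cycle 15: CDB Mul1=48 // r0:5,r1:-1,r2:40,r3:6,r4:8,r5:48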